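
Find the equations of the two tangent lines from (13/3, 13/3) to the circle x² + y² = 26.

A line y − (13/3) = m(x − (13/3)) is tangent when its distance from (0, 0) is √26:
[m·(−13/3) − (−13/3)]² = 26(m² + 1)
5m² + 26m + 5 = 0, so m = −5 or m = −1/5.
Through (13/3, 13/3) these give 5x + y = 26 and x + 5y = 26.

5x + y = 26 and x + 5y = 26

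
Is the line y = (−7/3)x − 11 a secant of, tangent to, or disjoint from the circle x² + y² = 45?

Substituting the line into the circle gives 58x² + 462x + 684 = 0.
Δ = 213444 − 158688 = 54756.
Two real roots: the line is a secant.

secant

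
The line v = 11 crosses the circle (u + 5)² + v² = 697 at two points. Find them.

(−29, 11) and (19, 11)

From the line, v = 11. Substituting:
u² + 10u − 551 = 0
u = 19 or u = −29, giving (19, 11) and (−29, 11).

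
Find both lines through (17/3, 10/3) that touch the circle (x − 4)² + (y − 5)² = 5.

Let a tangent through (17/3, 10/3) have slope m. Its distance from (4, 5) must equal √5:
(−5/3m − (5/3))² = 5(m² + 1)
2m² − 5m + 2 = 0, so m = 2 or m = 1/2.
Through (17/3, 10/3) these give 2x − y = 8 and x − 2y = −1.

2x − y = 8 and x − 2y = −1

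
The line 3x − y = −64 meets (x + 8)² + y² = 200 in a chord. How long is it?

4√10

Centre (−8, 0), r² = 200. Perpendicular distance d from centre to line = |40| / √10 = 40/√10.
Chord = 2√(r² − d²) = 2·√(40) = 4√10.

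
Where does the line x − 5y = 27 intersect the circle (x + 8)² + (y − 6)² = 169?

(−8, −7) and (−3, −6)

Substitute y = (−27 + x)/5:
26x² + 286x + 624 = 0  ⟹  x² + 11x + 24 = 0
x = −3 or x = −8, giving (−3, −6) and (−8, −7).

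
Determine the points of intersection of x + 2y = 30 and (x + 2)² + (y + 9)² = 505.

Express y = (30 − x)/2 and substitute into the circle:
5x² − 80x + 300 = 0  ⟹  x² − 16x + 60 = 0
x = 10 or x = 6, giving (10, 10) and (6, 12).

(6, 12) and (10, 10)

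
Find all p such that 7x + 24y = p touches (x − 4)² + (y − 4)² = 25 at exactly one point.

Tangency holds when the distance from the centre (4, 4) to the line equals the radius 5:
|7·4 + 24·4 − p| / √625 = 5
|p − (124)| = 5·25, so p = 249 or p = −1.

p = −1 or p = 249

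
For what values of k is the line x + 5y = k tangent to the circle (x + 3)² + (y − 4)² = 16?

k = 17 ± 4√26

Tangency holds when the distance from the centre (−3, 4) to the line equals the radius 4:
|1·(−3) + 5·4 − k| / √26 = 4
|k − (17)| = 4√26.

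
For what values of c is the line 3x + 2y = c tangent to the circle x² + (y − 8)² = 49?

For a tangent, require d(centre, line) = r = 7.
|3·0 + 2·8 − c| / √13 = 7
|c − (16)| = 7√13.

c = 16 ± 7√13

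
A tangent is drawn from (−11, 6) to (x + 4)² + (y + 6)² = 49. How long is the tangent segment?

Centre (−4, −6), r² = 49. |PO|² = (−7)² + (12)² = 193.
Power of the point: PT² = |PO|² − r² = 144, so PT = 12.

12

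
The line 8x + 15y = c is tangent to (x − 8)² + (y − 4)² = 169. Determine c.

The line touches the circle iff its distance from (8, 4) is 13:
|8·8 + 15·4 − c| / √289 = 13
|c − (124)| = 13·17, so c = 345 or c = −97.

c = −97 or c = 345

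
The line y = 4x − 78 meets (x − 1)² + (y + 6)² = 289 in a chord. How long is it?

From the line, y = 4x − 78. Substituting:
17x² − 578x + 4896 = 0  ⟹  x² − 34x + 288 = 0
x = 18 or x = 16, giving (18, −6) and (16, −14).
Chord length = distance between (18, −6) and (16, −14) = √68 = 2√17.

2√17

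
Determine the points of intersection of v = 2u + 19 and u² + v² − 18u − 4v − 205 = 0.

(−8, 3) and (−2, 15)

From the line, v = 2u + 19. Substituting:
5u² + 50u + 80 = 0  ⟹  u² + 10u + 16 = 0
u = −2 or u = −8, giving (−2, 15) and (−8, 3).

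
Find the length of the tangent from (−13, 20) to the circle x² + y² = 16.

Centre (0, 0), r² = 16. |PO|² = (−13)² + (20)² = 569.
The tangent meets the radius at right angles, so tangent² = |PO|² − r² = 569 − 16 = 553.

√553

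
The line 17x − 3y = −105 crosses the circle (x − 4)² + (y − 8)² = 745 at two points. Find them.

From the line, y = (105 + 17x)/3. Substituting:
298x² + 2682x = 0  ⟹  x² + 9x = 0
x = 0 or x = −9, giving (0, 35) and (−9, −16).

(−9, −16) and (0, 35)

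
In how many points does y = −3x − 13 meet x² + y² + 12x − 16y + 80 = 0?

Substituting the line into the circle gives 10x² + 138x + 457 = 0.
Δ = 19044 − 18280 = 764.
Two real roots: the line is a secant.

2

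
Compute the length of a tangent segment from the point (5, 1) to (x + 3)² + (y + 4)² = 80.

Centre (−3, −4), r² = 80. |PO|² = (8)² + (5)² = 89.
Power of the point: PT² = |PO|² − r² = 9, so PT = 3.

3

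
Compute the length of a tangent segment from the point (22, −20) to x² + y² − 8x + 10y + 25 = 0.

√533

The centre is (4, −5) and r = 4. The square of the distance from P to the centre is 324 + 225 = 549.
By the tangent–radius right angle, tangent length = √(|PO|² − r²) = √533.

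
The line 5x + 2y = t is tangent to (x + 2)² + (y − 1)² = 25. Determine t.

The line touches the circle iff its distance from (−2, 1) is 5:
|5·(−2) + 2·1 − t| / √29 = 5
|t − (−8)| = 5√29.

t = −8 ± 5√29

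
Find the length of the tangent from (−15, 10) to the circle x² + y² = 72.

The centre is (0, 0) and r = 6√2. The square of the distance from P to the centre is 225 + 100 = 325.
By the tangent–radius right angle, tangent length = √(|PO|² − r²) = √253.

√253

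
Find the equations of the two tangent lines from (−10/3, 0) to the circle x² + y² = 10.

Let a tangent through (−10/3, 0) have slope m. Its distance from (0, 0) must equal √10:
[m·(10/3) − (0)]² = 10(m² + 1)
m² − 9 = 0, so m = 3 or m = −3.
Through (−10/3, 0) these give 3x − y = −10 and 3x + y = −10.

3x − y = −10 and 3x + y = −10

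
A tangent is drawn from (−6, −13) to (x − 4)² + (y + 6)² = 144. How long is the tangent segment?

The centre is (4, −6) and r = 12. The square of the distance from P to the centre is 100 + 49 = 149.
The tangent meets the radius at right angles, so tangent² = |PO|² − r² = 149 − 144 = 5.

√5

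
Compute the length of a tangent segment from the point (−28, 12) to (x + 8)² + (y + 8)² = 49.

The centre is (−8, −8) and r = 7. The square of the distance from P to the centre is 400 + 400 = 800.
Power of the point: PT² = |PO|² − r² = 751, so PT = √751.

√751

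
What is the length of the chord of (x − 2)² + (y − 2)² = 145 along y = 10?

18

Centre (2, 2), r² = 145. Perpendicular distance d from centre to line = |−8| / √1 = 8.
Half the chord is √(r² − d²) = √(81), so the full chord is 18.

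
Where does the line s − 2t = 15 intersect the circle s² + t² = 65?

From the line, t = (−15 + s)/2. Substituting:
5s² − 30s − 35 = 0  ⟹  s² − 6s − 7 = 0
s = 7 or s = −1, giving (7, −4) and (−1, −8).

(−1, −8) and (7, −4)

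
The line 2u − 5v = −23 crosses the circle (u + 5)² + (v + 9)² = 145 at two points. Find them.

From the line, v = (23 + 2u)/5. Substituting:
29u² + 522u + 1624 = 0  ⟹  u² + 18u + 56 = 0
u = −4 or u = −14, giving (−4, 3) and (−14, −1).

(−14, −1) and (−4, 3)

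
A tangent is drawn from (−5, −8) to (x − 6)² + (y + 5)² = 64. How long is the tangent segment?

√66

With centre O = (6, −5), |OP|² = 130 and r² = 64.
By the tangent–radius right angle, tangent length = √(|PO|² − r²) = √66.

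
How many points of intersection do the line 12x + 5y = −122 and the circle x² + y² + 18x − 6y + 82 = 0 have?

d² = (12·(−9) + 5·3 − (−122))²/169 = 841/169; r² = 8.
Since d² < r², the line cuts the circle twice.

2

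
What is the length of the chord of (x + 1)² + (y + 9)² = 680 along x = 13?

44

The line gives x = 13. Substituting into the circle:
y² + 18y − 403 = 0
y = 13 or y = −31, giving (13, 13) and (13, −31).
|(13, 13) − (13, −31)| = √((0)² + (44)²) = 44.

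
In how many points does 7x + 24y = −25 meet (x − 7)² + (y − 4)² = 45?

0

Substituting the line into the circle gives 625x² − 6370x + 16945 = 0.
Δ = 40576900 − 42362500 = −1785600.
No real roots: the line does not meet the circle.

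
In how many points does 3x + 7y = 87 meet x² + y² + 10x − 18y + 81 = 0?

d² = (3·(−5) + 7·9 − (87))²/58 = 1521/58; r² = 25.
Since d² > r², the line lies outside the circle.

0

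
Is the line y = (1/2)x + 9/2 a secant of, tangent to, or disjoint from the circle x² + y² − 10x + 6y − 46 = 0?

Substituting the line into the circle gives 5x² − 10x + 5 = 0.
Discriminant = (−10)² − 4·5·(5) = 0.
A repeated root: the line is tangent.

tangent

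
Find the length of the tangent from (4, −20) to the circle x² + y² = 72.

2√86

The centre is (0, 0) and r = 6√2. The square of the distance from P to the centre is 16 + 400 = 416.
By the tangent–radius right angle, tangent length = √(|PO|² − r²) = √344 = 2√86.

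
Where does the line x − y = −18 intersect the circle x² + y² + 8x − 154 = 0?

From the line, y = x + 18. Substituting:
2x² + 44x + 170 = 0  ⟹  x² + 22x + 85 = 0
x = −5 or x = −17, giving (−5, 13) and (−17, 1).

(−17, 1) and (−5, 13)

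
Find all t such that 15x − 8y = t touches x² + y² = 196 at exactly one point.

t = −238 or t = 238

For a tangent, require d(centre, line) = r = 14.
|15·0 − 8·0 − t| / √289 = 14
|t| = 14·17, so t = 238 or t = −238.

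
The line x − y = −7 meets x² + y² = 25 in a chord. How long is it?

The distance from (0, 0) to the line is 7/√2, and r² = 25.
Half the chord is √(r² − d²) = √(1/2), so the full chord is √2.

√2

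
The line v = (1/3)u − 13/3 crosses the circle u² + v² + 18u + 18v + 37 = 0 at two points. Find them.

(−20, −11) and (1, −4)

Substitute v = (−13 + u)/3:
10u² + 190u − 200 = 0  ⟹  u² + 19u − 20 = 0
u = 1 or u = −20, giving (1, −4) and (−20, −11).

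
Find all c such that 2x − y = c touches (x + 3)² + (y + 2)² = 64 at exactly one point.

c = −4 ± 8√5

The line touches the circle iff its distance from (−3, −2) is 8:
|2·(−3) − 1·(−2) − c| / √5 = 8
|c − (−4)| = 8√5.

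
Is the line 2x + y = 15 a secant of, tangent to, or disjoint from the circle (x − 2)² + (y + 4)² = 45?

Substituting the line into the circle gives 5x² − 80x + 320 = 0.
Δ = 6400 − 6400 = 0.
A repeated root: the line is tangent.

tangent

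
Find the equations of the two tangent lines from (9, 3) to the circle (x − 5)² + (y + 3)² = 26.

5x + y = 48 and x − 5y = −6

Write the tangent as mx − y + (3 − m·(9)) = 0 and set its distance from the centre to √26:
(−4m − (−6))² = 26(m² + 1)
5m² + 24m − 5 = 0, so m = −5 or m = 1/5.
With m = −5: 5x + y = 48. With m = 1/5: x − 5y = −6.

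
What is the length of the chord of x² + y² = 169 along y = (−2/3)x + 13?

Express y = (39 − 2x)/3 and substitute into the circle:
13x² − 156x = 0  ⟹  x² − 12x = 0
x = 12 or x = 0, giving (12, 5) and (0, 13).
Chord length = distance between (12, 5) and (0, 13) = √208 = 4√13.

4√13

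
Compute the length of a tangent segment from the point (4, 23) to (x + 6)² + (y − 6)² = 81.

Centre (−6, 6), r² = 81. |PO|² = (10)² + (17)² = 389.
The tangent meets the radius at right angles, so tangent² = |PO|² − r² = 389 − 81 = 308.

2√77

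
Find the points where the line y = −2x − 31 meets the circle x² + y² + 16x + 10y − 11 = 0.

(−16, 1) and (−8, −15)

Express y = −2x − 31 and substitute into the circle:
5x² + 120x + 640 = 0  ⟹  x² + 24x + 128 = 0
x = −8 or x = −16, giving (−8, −15) and (−16, 1).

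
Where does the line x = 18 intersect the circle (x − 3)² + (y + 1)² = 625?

The line gives x = 18. Substituting into the circle:
y² + 2y − 399 = 0
y = 19 or y = −21, giving (18, 19) and (18, −21).

(18, −21) and (18, 19)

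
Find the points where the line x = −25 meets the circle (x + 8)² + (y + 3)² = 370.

(−25, −12) and (−25, 6)

The line gives x = −25. Substituting into the circle:
y² + 6y − 72 = 0
y = 6 or y = −12, giving (−25, 6) and (−25, −12).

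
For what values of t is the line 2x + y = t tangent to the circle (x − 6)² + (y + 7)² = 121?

t = 5 ± 11√5

Tangency holds when the distance from the centre (6, −7) to the line equals the radius 11:
|2·6 + 1·(−7) − t| / √5 = 11
|t − (5)| = 11√5.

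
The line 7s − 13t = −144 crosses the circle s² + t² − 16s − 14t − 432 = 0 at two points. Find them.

From the line, t = (144 + 7s)/13. Substituting:
218s² − 1962s − 78480 = 0  ⟹  s² − 9s − 360 = 0
s = 24 or s = −15, giving (24, 24) and (−15, 3).

(−15, 3) and (24, 24)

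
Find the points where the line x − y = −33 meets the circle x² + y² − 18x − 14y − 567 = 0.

Express y = x + 33 and substitute into the circle:
2x² + 34x + 60 = 0  ⟹  x² + 17x + 30 = 0
x = −2 or x = −15, giving (−2, 31) and (−15, 18).

(−15, 18) and (−2, 31)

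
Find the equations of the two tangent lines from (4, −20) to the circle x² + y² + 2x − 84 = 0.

9x − 2y = 76 and 7x + 6y = −92

A line y − (−20) = m(x − (4)) is tangent when its distance from (−1, 0) is √85:
[m·(−5) − (20)]² = 85(m² + 1)
12m² − 40m − 63 = 0, so m = 9/2 or m = −7/6.
With m = 9/2: 9x − 2y = 76. With m = −7/6: 7x + 6y = −92.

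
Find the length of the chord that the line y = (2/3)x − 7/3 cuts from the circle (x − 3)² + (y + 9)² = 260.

Centre (3, −9), r² = 260. Perpendicular distance d from centre to line = |26| / √13 = 26/√13.
Half the chord is √(r² − d²) = √(208), so the full chord is 8√13.

8√13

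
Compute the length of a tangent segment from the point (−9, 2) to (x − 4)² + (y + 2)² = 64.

The centre is (4, −2) and r = 8. The square of the distance from P to the centre is 169 + 16 = 185.
The tangent meets the radius at right angles, so tangent² = |PO|² − r² = 185 − 64 = 121.

11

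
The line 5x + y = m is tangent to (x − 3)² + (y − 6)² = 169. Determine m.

m = 21 ± 13√26

Tangency holds when the distance from the centre (3, 6) to the line equals the radius 13:
|5·3 + 1·6 − m| / √26 = 13
|m − (21)| = 13√26.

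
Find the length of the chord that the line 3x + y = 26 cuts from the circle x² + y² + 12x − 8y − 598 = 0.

14√10

Centre (−6, 4), r² = 650. Perpendicular distance d from centre to line = |−40| / √10 = 40/√10.
Chord = 2√(r² − d²) = 2·√(490) = 14√10.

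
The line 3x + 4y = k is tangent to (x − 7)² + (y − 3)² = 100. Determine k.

For a tangent, require d(centre, line) = r = 10.
|3·7 + 4·3 − k| / √25 = 10
|k − (33)| = 10·5, so k = 83 or k = −17.

k = −17 or k = 83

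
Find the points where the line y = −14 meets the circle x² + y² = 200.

(−2, −14) and (2, −14)

Substitute y = −14:
x² − 4 = 0
x = 2 or x = −2, giving (2, −14) and (−2, −14).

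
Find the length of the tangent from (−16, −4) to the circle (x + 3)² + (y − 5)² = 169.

9

The centre is (−3, 5) and r = 13. The square of the distance from P to the centre is 169 + 81 = 250.
By the tangent–radius right angle, tangent length = √(|PO|² − r²) = √81 = 9.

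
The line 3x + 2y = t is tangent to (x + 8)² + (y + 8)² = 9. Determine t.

Tangency holds when the distance from the centre (−8, −8) to the line equals the radius 3:
|3·(−8) + 2·(−8) − t| / √13 = 3
|t − (−40)| = 3√13.

t = −40 ± 3√13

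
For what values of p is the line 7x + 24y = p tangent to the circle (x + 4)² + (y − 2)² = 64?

p = −180 or p = 220

The line touches the circle iff its distance from (−4, 2) is 8:
|7·(−4) + 24·2 − p| / √625 = 8
|p − (20)| = 8·25, so p = 220 or p = −180.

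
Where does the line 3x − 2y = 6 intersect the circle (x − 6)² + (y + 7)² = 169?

(−6, −12) and (6, 6)

Express y = (−6 + 3x)/2 and substitute into the circle:
13x² − 468 = 0  ⟹  x² − 36 = 0
x = 6 or x = −6, giving (6, 6) and (−6, −12).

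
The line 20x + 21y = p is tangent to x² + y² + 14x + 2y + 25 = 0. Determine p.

For a tangent, require d(centre, line) = r = 5.
|20·(−7) + 21·(−1) − p| / √841 = 5
|p − (−161)| = 5·29, so p = −16 or p = −306.

p = −306 or p = −16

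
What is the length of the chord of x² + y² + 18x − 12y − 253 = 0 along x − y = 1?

From the line, y = x − 1. Substituting:
2x² + 4x − 240 = 0  ⟹  x² + 2x − 120 = 0
x = 10 or x = −12, giving (10, 9) and (−12, −13).
Chord length = distance between (10, 9) and (−12, −13) = √968 = 22√2.

22√2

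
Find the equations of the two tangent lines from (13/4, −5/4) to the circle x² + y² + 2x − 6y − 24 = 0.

3x − 5y = 16 and 5x − 3y = 20

Write the tangent as mx − y + (−5/4 − m·(13/4)) = 0 and set its distance from the centre to √34:
[m·(−17/4) − (17/4)]² = 34(m² + 1)
15m² − 34m + 15 = 0, so m = 3/5 or m = 5/3.
Through (13/4, −5/4) these give 3x − 5y = 16 and 5x − 3y = 20.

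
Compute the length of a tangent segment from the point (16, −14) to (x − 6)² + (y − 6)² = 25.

With centre O = (6, 6), |OP|² = 500 and r² = 25.
Power of the point: PT² = |PO|² − r² = 475, so PT = 5√19.

5√19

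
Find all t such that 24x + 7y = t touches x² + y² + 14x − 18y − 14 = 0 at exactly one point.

t = −405 or t = 195

Tangency holds when the distance from the centre (−7, 9) to the line equals the radius 12:
|24·(−7) + 7·9 − t| / √625 = 12
|t − (−105)| = 12·25, so t = 195 or t = −405.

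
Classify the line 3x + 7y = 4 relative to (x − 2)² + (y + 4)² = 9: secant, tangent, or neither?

Substituting the line into the circle gives 58x² − 388x + 779 = 0.
Δ = 150544 − 180728 = −30184.
No real roots: the line does not meet the circle.

neither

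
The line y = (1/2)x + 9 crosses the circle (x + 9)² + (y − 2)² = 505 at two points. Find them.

(−30, −6) and (10, 14)

From the line, y = (18 + x)/2. Substituting:
5x² + 100x − 1500 = 0  ⟹  x² + 20x − 300 = 0
x = 10 or x = −30, giving (10, 14) and (−30, −6).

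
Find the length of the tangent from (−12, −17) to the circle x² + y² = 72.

With centre O = (0, 0), |OP|² = 433 and r² = 72.
Power of the point: PT² = |PO|² − r² = 361, so PT = 19.

19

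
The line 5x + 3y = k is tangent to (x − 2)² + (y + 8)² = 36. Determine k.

For a tangent, require d(centre, line) = r = 6.
|5·2 + 3·(−8) − k| / √34 = 6
|k − (−14)| = 6√34.

k = −14 ± 6√34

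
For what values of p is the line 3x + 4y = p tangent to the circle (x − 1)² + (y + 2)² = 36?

Tangency holds when the distance from the centre (1, −2) to the line equals the radius 6:
|3·1 + 4·(−2) − p| / √25 = 6
|p − (−5)| = 6·5, so p = 25 or p = −35.

p = −35 or p = 25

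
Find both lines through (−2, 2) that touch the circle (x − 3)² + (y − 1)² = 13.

A line y − (2) = m(x − (−2)) is tangent when its distance from (3, 1) is √13:
(5m − (−1))² = 13(m² + 1)
6m² + 5m − 6 = 0, so m = 2/3 or m = −3/2.
Through (−2, 2) these give 2x − 3y = −10 and 3x + 2y = −2.

2x − 3y = −10 and 3x + 2y = −2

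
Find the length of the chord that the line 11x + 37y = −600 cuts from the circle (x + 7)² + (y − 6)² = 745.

Express y = (−600 − 11x)/37 and substitute into the circle:
1490x² + 37250x − 277140 = 0  ⟹  x² + 25x − 186 = 0
x = 6 or x = −31, giving (6, −18) and (−31, −7).
|(6, −18) − (−31, −7)| = √((37)² + (−11)²) = √1490.

√1490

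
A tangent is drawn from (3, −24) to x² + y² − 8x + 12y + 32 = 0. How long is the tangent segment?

The centre is (4, −6) and r = 2√5. The square of the distance from P to the centre is 1 + 324 = 325.
The tangent meets the radius at right angles, so tangent² = |PO|² − r² = 325 − 20 = 305.

√305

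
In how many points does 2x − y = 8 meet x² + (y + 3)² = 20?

Centre (0, −3), r² = 20. Distance² from centre to line = (−5)²/5 = 5.
Since d² < r², the line cuts the circle twice.

2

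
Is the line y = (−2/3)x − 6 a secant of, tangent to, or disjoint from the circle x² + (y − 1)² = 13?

Substituting the line into the circle gives 13x² + 84x + 324 = 0.
Discriminant = (84)² − 4·13·(324) = −9792 < 0.
No real roots: the line does not meet the circle.

disjoint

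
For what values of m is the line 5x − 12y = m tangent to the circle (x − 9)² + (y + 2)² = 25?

m = 4 or m = 134

For a tangent, require d(centre, line) = r = 5.
|5·9 − 12·(−2) − m| / √169 = 5
|m − (69)| = 5·13, so m = 134 or m = 4.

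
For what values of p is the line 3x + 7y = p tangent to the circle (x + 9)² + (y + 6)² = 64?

Tangency holds when the distance from the centre (−9, −6) to the line equals the radius 8:
|3·(−9) + 7·(−6) − p| / √58 = 8
|p − (−69)| = 8√58.

p = −69 ± 8√58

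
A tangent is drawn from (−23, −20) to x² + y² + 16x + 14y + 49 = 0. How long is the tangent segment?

Centre (−8, −7), r² = 64. |PO|² = (−15)² + (−13)² = 394.
Power of the point: PT² = |PO|² − r² = 330, so PT = √330.

√330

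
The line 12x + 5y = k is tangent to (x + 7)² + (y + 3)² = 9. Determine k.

k = −138 or k = −60

The line touches the circle iff its distance from (−7, −3) is 3:
|12·(−7) + 5·(−3) − k| / √169 = 3
|k − (−99)| = 3·13, so k = −60 or k = −138.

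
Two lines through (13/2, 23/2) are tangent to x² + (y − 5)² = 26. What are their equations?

Write the tangent as mx − y + (23/2 − m·(13/2)) = 0 and set its distance from the centre to √26:
[m·(−13/2) − (−13/2)]² = 26(m² + 1)
5m² − 26m + 5 = 0, so m = 1/5 or m = 5.
With m = 1/5: x − 5y = −51. With m = 5: 5x − y = 21.

x − 5y = −51 and 5x − y = 21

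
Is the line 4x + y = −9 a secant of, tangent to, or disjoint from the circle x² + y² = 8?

d² = (4·0 + 1·0 − (−9))²/17 = 81/17; r² = 8.
Since d² < r², the line cuts the circle twice.

secant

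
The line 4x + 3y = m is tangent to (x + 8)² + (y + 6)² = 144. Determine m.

m = −110 or m = 10

For a tangent, require d(centre, line) = r = 12.
|4·(−8) + 3·(−6) − m| / √25 = 12
|m − (−50)| = 12·5, so m = 10 or m = −110.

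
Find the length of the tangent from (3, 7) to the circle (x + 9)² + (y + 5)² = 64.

The centre is (−9, −5) and r = 8. The square of the distance from P to the centre is 144 + 144 = 288.
By the tangent–radius right angle, tangent length = √(|PO|² − r²) = √224 = 4√14.

4√14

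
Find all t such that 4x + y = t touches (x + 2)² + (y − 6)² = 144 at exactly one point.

For a tangent, require d(centre, line) = r = 12.
|4·(−2) + 1·6 − t| / √17 = 12
|t − (−2)| = 12√17.

t = −2 ± 12√17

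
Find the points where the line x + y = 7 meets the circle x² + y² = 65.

Substitute y = −x + 7:
2x² − 14x − 16 = 0  ⟹  x² − 7x − 8 = 0
x = 8 or x = −1, giving (8, −1) and (−1, 8).

(−1, 8) and (8, −1)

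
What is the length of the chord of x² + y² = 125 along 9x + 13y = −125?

Express y = (−125 − 9x)/13 and substitute into the circle:
250x² + 2250x − 5500 = 0  ⟹  x² + 9x − 22 = 0
x = 2 or x = −11, giving (2, −11) and (−11, −2).
Chord length = distance between (2, −11) and (−11, −2) = √250 = 5√10.

5√10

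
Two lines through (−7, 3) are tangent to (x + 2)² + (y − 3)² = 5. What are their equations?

x − 2y = −13 and x + 2y = −1

Let a tangent through (−7, 3) have slope m. Its distance from (−2, 3) must equal √5:
(5m − (0))² = 5(m² + 1)
4m² − 1 = 0, so m = 1/2 or m = −1/2.
With m = 1/2: x − 2y = −13. With m = −1/2: x + 2y = −1.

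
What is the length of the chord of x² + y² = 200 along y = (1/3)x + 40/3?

The distance from (0, 0) to the line is 40/√10, and r² = 200.
Half the chord is √(r² − d²) = √(40), so the full chord is 4√10.

4√10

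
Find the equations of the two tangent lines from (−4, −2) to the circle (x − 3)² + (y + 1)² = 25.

3x + 4y = −20 and 4x − 3y = −10

Write the tangent as mx − y + (−2 − m·(−4)) = 0 and set its distance from the centre to 5:
[m·(7) − (1)]² = 25(m² + 1)
12m² − 7m − 12 = 0, so m = −3/4 or m = 4/3.
With m = −3/4: 3x + 4y = −20. With m = 4/3: 4x − 3y = −10.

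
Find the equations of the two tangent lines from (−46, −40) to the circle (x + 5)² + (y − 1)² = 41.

A line y − (−40) = m(x − (−46)) is tangent when its distance from (−5, 1) is √41:
[m·(41) − (41)]² = 41(m² + 1)
20m² − 41m + 20 = 0, so m = 4/5 or m = 5/4.
Through (−46, −40) these give 4x − 5y = 16 and 5x − 4y = −70.

4x − 5y = 16 and 5x − 4y = −70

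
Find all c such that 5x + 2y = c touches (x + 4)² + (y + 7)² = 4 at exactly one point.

c = −34 ± 2√29

Tangency holds when the distance from the centre (−4, −7) to the line equals the radius 2:
|5·(−4) + 2·(−7) − c| / √29 = 2
|c − (−34)| = 2√29.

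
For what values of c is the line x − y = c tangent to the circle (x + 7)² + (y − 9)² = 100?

The line touches the circle iff its distance from (−7, 9) is 10:
|1·(−7) − 1·9 − c| / √2 = 10
|c − (−16)| = 10√2.

c = −16 ± 10√2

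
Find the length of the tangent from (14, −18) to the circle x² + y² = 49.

With centre O = (0, 0), |OP|² = 520 and r² = 49.
By the tangent–radius right angle, tangent length = √(|PO|² − r²) = √471.

√471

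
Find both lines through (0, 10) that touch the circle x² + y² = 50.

x − y = −10 and x + y = 10

Write the tangent as mx − y + (10 − m·(0)) = 0 and set its distance from the centre to 5√2:
(0m − (−10))² = 50(m² + 1)
m² − 1 = 0, so m = 1 or m = −1.
With m = 1: x − y = −10. With m = −1: x + y = 10.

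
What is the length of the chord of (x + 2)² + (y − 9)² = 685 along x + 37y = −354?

The distance from (−2, 9) to the line is 685/√1370, and r² = 685.
Chord = 2√(r² − d²) = 2·√(685/2) = √1370.

√1370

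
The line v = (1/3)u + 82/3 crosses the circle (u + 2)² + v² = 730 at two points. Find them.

(−19, 21) and (−1, 27)

From the line, v = (82 + u)/3. Substituting:
10u² + 200u + 190 = 0  ⟹  u² + 20u + 19 = 0
u = −1 or u = −19, giving (−1, 27) and (−19, 21).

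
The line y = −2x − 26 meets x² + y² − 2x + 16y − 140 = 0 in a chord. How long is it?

Express y = −2x − 26 and substitute into the circle:
5x² + 70x + 120 = 0  ⟹  x² + 14x + 24 = 0
x = −2 or x = −12, giving (−2, −22) and (−12, −2).
|(−2, −22) − (−12, −2)| = √((10)² + (−20)²) = 10√5.

10√5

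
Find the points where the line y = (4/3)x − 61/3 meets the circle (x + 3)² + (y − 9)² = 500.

Express y = (−61 + 4x)/3 and substitute into the circle:
25x² − 650x + 3325 = 0  ⟹  x² − 26x + 133 = 0
x = 19 or x = 7, giving (19, 5) and (7, −11).

(7, −11) and (19, 5)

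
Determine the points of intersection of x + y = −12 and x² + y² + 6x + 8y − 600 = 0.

(−23, 11) and (12, −24)

Express y = −x − 12 and substitute into the circle:
2x² + 22x − 552 = 0  ⟹  x² + 11x − 276 = 0
x = 12 or x = −23, giving (12, −24) and (−23, 11).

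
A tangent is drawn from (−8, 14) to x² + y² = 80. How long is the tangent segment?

6√5

The centre is (0, 0) and r = 4√5. The square of the distance from P to the centre is 64 + 196 = 260.
By the tangent–radius right angle, tangent length = √(|PO|² − r²) = √180 = 6√5.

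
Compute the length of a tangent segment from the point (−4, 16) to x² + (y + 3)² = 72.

With centre O = (0, −3), |OP|² = 377 and r² = 72.
Power of the point: PT² = |PO|² − r² = 305, so PT = √305.

√305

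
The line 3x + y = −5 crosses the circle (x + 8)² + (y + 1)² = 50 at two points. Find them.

(−3, 4) and (−1, −2)

From the line, y = −3x − 5. Substituting:
10x² + 40x + 30 = 0  ⟹  x² + 4x + 3 = 0
x = −1 or x = −3, giving (−1, −2) and (−3, 4).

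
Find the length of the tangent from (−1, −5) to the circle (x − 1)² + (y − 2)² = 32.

√21

With centre O = (1, 2), |OP|² = 53 and r² = 32.
The tangent meets the radius at right angles, so tangent² = |PO|² − r² = 53 − 32 = 21.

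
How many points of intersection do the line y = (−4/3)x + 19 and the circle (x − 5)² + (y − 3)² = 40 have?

2

d² = (4·5 + 3·3 − (57))²/25 = 784/25; r² = 40.
Since d² < r², the line cuts the circle twice.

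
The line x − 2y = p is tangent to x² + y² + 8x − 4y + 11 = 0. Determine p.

p = −8 ± 3√5

For a tangent, require d(centre, line) = r = 3.
|1·(−4) − 2·2 − p| / √5 = 3
|p − (−8)| = 3√5.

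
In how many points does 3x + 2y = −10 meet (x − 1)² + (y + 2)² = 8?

2

Centre (1, −2), r² = 8. Distance² from centre to line = (9)²/13 = 81/13.
Since d² < r², the line cuts the circle twice.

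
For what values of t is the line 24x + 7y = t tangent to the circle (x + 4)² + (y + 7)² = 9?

The line touches the circle iff its distance from (−4, −7) is 3:
|24·(−4) + 7·(−7) − t| / √625 = 3
|t − (−145)| = 3·25, so t = −70 or t = −220.

t = −220 or t = −70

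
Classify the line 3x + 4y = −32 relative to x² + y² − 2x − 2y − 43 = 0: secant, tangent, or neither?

Centre (1, 1), r² = 45. Distance² from centre to line = (39)²/25 = 1521/25.
Since d² > r², the line lies outside the circle.

neither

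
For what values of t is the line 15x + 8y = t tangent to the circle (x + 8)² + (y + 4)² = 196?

For a tangent, require d(centre, line) = r = 14.
|15·(−8) + 8·(−4) − t| / √289 = 14
|t − (−152)| = 14·17, so t = 86 or t = −390.

t = −390 or t = 86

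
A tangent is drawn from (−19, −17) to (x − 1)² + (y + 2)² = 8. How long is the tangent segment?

√617

With centre O = (1, −2), |OP|² = 625 and r² = 8.
Power of the point: PT² = |PO|² − r² = 617, so PT = √617.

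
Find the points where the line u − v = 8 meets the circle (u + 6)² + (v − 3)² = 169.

Substitute v = u − 8:
2u² − 10u − 12 = 0  ⟹  u² − 5u − 6 = 0
u = 6 or u = −1, giving (6, −2) and (−1, −9).

(−1, −9) and (6, −2)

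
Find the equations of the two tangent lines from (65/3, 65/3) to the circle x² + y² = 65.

4x − 7y = −65 and 7x − 4y = 65

A line y − (65/3) = m(x − (65/3)) is tangent when its distance from (0, 0) is √65:
(−65/3m − (−65/3))² = 65(m² + 1)
28m² − 65m + 28 = 0, so m = 4/7 or m = 7/4.
With m = 4/7: 4x − 7y = −65. With m = 7/4: 7x − 4y = 65.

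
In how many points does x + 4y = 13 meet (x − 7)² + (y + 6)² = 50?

Substituting the line into the circle gives 17x² − 298x + 1353 = 0.
Δ = 88804 − 92004 = −3200.
No real roots: the line does not meet the circle.

0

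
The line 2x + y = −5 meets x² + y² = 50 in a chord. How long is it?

Centre (0, 0), r² = 50. Perpendicular distance d from centre to line = |5| / √5 = 5/√5.
Chord = 2√(r² − d²) = 2·√(45) = 6√5.

6√5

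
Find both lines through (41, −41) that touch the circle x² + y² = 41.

A line y − (−41) = m(x − (41)) is tangent when its distance from (0, 0) is √41:
(−41m − (41))² = 41(m² + 1)
20m² + 41m + 20 = 0, so m = −4/5 or m = −5/4.
With m = −4/5: 4x + 5y = −41. With m = −5/4: 5x + 4y = 41.

4x + 5y = −41 and 5x + 4y = 41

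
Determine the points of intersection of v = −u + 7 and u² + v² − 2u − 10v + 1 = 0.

(−2, 9) and (5, 2)

Substitute v = −u + 7:
2u² − 6u − 20 = 0  ⟹  u² − 3u − 10 = 0
u = 5 or u = −2, giving (5, 2) and (−2, 9).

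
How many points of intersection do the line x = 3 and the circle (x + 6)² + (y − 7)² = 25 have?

Substituting the line into the circle gives y² − 14y + 105 = 0.
Δ = 196 − 420 = −224.
No real roots: the line does not meet the circle.

0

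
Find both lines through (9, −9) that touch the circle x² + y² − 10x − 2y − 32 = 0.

7x − 3y = 90 and 3x + 7y = −36

A line y − (−9) = m(x − (9)) is tangent when its distance from (5, 1) is √58:
(−4m − (10))² = 58(m² + 1)
21m² − 40m − 21 = 0, so m = 7/3 or m = −3/7.
With m = 7/3: 7x − 3y = 90. With m = −3/7: 3x + 7y = −36.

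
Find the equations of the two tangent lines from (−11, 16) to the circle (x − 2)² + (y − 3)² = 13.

A line y − (16) = m(x − (−11)) is tangent when its distance from (2, 3) is √13:
[m·(13) − (−13)]² = 13(m² + 1)
6m² + 13m + 6 = 0, so m = −2/3 or m = −3/2.
With m = −2/3: 2x + 3y = 26. With m = −3/2: 3x + 2y = −1.

2x + 3y = 26 and 3x + 2y = −1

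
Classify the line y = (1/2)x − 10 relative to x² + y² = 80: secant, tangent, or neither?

tangent

Substituting the line into the circle gives 5x² − 40x + 80 = 0.
Δ = 1600 − 1600 = 0.
A repeated root: the line is tangent.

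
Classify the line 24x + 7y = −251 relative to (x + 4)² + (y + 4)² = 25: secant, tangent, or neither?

Substituting the line into the circle gives 625x² + 11096x + 49288 = 0.
Discriminant = (11096)² − 4·625·(49288) = −98784 < 0.
No real roots: the line does not meet the circle.

neither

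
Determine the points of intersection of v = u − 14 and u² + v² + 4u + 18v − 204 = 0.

From the line, v = u − 14. Substituting:
2u² − 6u − 260 = 0  ⟹  u² − 3u − 130 = 0
u = 13 or u = −10, giving (13, −1) and (−10, −24).

(−10, −24) and (13, −1)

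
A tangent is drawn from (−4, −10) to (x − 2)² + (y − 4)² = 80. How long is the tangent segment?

Centre (2, 4), r² = 80. |PO|² = (−6)² + (−14)² = 232.
The tangent meets the radius at right angles, so tangent² = |PO|² − r² = 232 − 80 = 152.

2√38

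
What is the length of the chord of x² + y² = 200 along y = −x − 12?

16√2

Express y = −x − 12 and substitute into the circle:
2x² + 24x − 56 = 0  ⟹  x² + 12x − 28 = 0
x = 2 or x = −14, giving (2, −14) and (−14, 2).
Chord length = distance between (2, −14) and (−14, 2) = √512 = 16√2.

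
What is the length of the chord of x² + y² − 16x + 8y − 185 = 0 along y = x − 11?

Centre (8, −4), r² = 265. Perpendicular distance d from centre to line = |1| / √2 = 1/√2.
Half the chord is √(r² − d²) = √(529/2), so the full chord is 23√2.

23√2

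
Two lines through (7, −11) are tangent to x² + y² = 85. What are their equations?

2x + 9y = −85 and 9x − 2y = 85

A line y − (−11) = m(x − (7)) is tangent when its distance from (0, 0) is √85:
(−7m − (11))² = 85(m² + 1)
18m² − 77m − 18 = 0, so m = −2/9 or m = 9/2.
With m = −2/9: 2x + 9y = −85. With m = 9/2: 9x − 2y = 85.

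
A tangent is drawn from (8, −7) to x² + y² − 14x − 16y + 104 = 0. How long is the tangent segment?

With centre O = (7, 8), |OP|² = 226 and r² = 9.
Power of the point: PT² = |PO|² − r² = 217, so PT = √217.

√217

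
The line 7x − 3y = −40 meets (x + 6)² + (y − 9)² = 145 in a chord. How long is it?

3√58

From the line, y = (40 + 7x)/3. Substituting:
58x² + 290x − 812 = 0  ⟹  x² + 5x − 14 = 0
x = 2 or x = −7, giving (2, 18) and (−7, −3).
|(2, 18) − (−7, −3)| = √((9)² + (21)²) = 3√58.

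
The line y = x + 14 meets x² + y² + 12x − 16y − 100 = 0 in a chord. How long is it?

Centre (−6, 8), r² = 200. Perpendicular distance d from centre to line = |0| / √2 = 0/√2.
Chord = 2√(r² − d²) = 2·√(200) = 20√2.

20√2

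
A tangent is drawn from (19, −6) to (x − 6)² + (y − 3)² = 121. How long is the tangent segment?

Centre (6, 3), r² = 121. |PO|² = (13)² + (−9)² = 250.
By the tangent–radius right angle, tangent length = √(|PO|² − r²) = √129.

√129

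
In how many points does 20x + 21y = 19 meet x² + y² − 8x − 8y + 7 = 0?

Substituting the line into the circle gives 841x² − 928x + 256 = 0.
Δ = 861184 − 861184 = 0.
A repeated root: the line is tangent.

1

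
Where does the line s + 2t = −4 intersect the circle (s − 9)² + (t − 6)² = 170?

(−2, −1) and (10, −7)

Express t = (−4 − s)/2 and substitute into the circle:
5s² − 40s − 100 = 0  ⟹  s² − 8s − 20 = 0
s = 10 or s = −2, giving (10, −7) and (−2, −1).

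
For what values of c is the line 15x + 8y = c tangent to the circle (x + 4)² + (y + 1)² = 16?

c = −136 or c = 0

The line touches the circle iff its distance from (−4, −1) is 4:
|15·(−4) + 8·(−1) − c| / √289 = 4
|c − (−68)| = 4·17, so c = 0 or c = −136.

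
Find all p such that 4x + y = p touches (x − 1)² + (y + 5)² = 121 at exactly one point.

The line touches the circle iff its distance from (1, −5) is 11:
|4·1 + 1·(−5) − p| / √17 = 11
|p − (−1)| = 11√17.

p = −1 ± 11√17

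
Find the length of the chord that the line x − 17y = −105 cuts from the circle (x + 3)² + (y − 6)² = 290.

Centre (−3, 6), r² = 290. Perpendicular distance d from centre to line = |0| / √290 = 0/√290.
Half the chord is √(r² − d²) = √(290), so the full chord is 2√290.

2√290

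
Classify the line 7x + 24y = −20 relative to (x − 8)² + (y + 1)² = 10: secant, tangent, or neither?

Centre (8, −1), r² = 10. Distance² from centre to line = (52)²/625 = 2704/625.
Since d² < r², the line cuts the circle twice.

secant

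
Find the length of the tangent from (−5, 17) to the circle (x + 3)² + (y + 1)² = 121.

3√23

With centre O = (−3, −1), |OP|² = 328 and r² = 121.
The tangent meets the radius at right angles, so tangent² = |PO|² − r² = 328 − 121 = 207.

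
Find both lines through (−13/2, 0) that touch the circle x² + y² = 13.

Let a tangent through (−13/2, 0) have slope m. Its distance from (0, 0) must equal √13:
[m·(13/2) − (0)]² = 13(m² + 1)
9m² − 4 = 0, so m = −2/3 or m = 2/3.
Through (−13/2, 0) these give 2x + 3y = −13 and 2x − 3y = −13.

2x + 3y = −13 and 2x − 3y = −13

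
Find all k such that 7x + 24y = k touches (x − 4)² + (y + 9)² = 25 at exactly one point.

For a tangent, require d(centre, line) = r = 5.
|7·4 + 24·(−9) − k| / √625 = 5
|k − (−188)| = 5·25, so k = −63 or k = −313.

k = −313 or k = −63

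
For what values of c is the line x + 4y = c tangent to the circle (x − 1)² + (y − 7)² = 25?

c = 29 ± 5√17

Tangency holds when the distance from the centre (1, 7) to the line equals the radius 5:
|1·1 + 4·7 − c| / √17 = 5
|c − (29)| = 5√17.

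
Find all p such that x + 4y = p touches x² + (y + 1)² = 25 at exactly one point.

p = −4 ± 5√17

The line touches the circle iff its distance from (0, −1) is 5:
|1·0 + 4·(−1) − p| / √17 = 5
|p − (−4)| = 5√17.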